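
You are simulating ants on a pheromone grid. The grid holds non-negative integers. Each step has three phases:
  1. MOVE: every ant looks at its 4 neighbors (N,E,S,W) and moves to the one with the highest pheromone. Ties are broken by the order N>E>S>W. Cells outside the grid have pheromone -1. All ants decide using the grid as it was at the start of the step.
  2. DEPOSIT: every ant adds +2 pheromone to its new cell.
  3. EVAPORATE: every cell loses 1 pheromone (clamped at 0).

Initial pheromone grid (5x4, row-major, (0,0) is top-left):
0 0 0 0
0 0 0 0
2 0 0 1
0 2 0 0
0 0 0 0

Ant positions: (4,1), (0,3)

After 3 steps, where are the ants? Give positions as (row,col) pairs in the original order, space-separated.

Step 1: ant0:(4,1)->N->(3,1) | ant1:(0,3)->S->(1,3)
  grid max=3 at (3,1)
Step 2: ant0:(3,1)->N->(2,1) | ant1:(1,3)->N->(0,3)
  grid max=2 at (3,1)
Step 3: ant0:(2,1)->S->(3,1) | ant1:(0,3)->S->(1,3)
  grid max=3 at (3,1)

(3,1) (1,3)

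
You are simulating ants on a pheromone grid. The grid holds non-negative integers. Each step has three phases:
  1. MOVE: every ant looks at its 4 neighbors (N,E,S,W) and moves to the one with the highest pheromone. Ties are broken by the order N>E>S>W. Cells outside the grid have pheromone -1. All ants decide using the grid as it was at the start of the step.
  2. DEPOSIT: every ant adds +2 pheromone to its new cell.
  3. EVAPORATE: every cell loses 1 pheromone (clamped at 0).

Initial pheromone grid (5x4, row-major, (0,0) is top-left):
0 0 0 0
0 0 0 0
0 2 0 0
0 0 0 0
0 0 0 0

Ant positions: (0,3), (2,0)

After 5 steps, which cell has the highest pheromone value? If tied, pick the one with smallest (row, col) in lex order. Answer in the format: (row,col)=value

Step 1: ant0:(0,3)->S->(1,3) | ant1:(2,0)->E->(2,1)
  grid max=3 at (2,1)
Step 2: ant0:(1,3)->N->(0,3) | ant1:(2,1)->N->(1,1)
  grid max=2 at (2,1)
Step 3: ant0:(0,3)->S->(1,3) | ant1:(1,1)->S->(2,1)
  grid max=3 at (2,1)
Step 4: ant0:(1,3)->N->(0,3) | ant1:(2,1)->N->(1,1)
  grid max=2 at (2,1)
Step 5: ant0:(0,3)->S->(1,3) | ant1:(1,1)->S->(2,1)
  grid max=3 at (2,1)
Final grid:
  0 0 0 0
  0 0 0 1
  0 3 0 0
  0 0 0 0
  0 0 0 0
Max pheromone 3 at (2,1)

Answer: (2,1)=3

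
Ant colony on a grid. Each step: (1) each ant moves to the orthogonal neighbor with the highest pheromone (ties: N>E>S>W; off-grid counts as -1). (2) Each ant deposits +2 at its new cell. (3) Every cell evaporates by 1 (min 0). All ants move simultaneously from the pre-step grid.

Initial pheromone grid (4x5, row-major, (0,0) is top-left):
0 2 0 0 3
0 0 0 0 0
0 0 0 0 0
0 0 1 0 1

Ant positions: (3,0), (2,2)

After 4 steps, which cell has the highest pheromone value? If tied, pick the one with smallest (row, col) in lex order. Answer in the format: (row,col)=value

Step 1: ant0:(3,0)->N->(2,0) | ant1:(2,2)->S->(3,2)
  grid max=2 at (0,4)
Step 2: ant0:(2,0)->N->(1,0) | ant1:(3,2)->N->(2,2)
  grid max=1 at (0,4)
Step 3: ant0:(1,0)->N->(0,0) | ant1:(2,2)->S->(3,2)
  grid max=2 at (3,2)
Step 4: ant0:(0,0)->E->(0,1) | ant1:(3,2)->N->(2,2)
  grid max=1 at (0,1)
Final grid:
  0 1 0 0 0
  0 0 0 0 0
  0 0 1 0 0
  0 0 1 0 0
Max pheromone 1 at (0,1)

Answer: (0,1)=1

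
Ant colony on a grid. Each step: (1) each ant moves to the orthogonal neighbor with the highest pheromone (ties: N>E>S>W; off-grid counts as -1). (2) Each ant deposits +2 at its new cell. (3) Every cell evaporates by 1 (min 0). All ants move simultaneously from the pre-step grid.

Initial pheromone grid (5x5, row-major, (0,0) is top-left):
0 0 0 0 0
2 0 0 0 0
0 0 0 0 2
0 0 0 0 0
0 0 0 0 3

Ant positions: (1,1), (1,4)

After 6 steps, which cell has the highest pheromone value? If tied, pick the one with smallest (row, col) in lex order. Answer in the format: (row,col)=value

Answer: (1,0)=2

Derivation:
Step 1: ant0:(1,1)->W->(1,0) | ant1:(1,4)->S->(2,4)
  grid max=3 at (1,0)
Step 2: ant0:(1,0)->N->(0,0) | ant1:(2,4)->N->(1,4)
  grid max=2 at (1,0)
Step 3: ant0:(0,0)->S->(1,0) | ant1:(1,4)->S->(2,4)
  grid max=3 at (1,0)
Step 4: ant0:(1,0)->N->(0,0) | ant1:(2,4)->N->(1,4)
  grid max=2 at (1,0)
Step 5: ant0:(0,0)->S->(1,0) | ant1:(1,4)->S->(2,4)
  grid max=3 at (1,0)
Step 6: ant0:(1,0)->N->(0,0) | ant1:(2,4)->N->(1,4)
  grid max=2 at (1,0)
Final grid:
  1 0 0 0 0
  2 0 0 0 1
  0 0 0 0 2
  0 0 0 0 0
  0 0 0 0 0
Max pheromone 2 at (1,0)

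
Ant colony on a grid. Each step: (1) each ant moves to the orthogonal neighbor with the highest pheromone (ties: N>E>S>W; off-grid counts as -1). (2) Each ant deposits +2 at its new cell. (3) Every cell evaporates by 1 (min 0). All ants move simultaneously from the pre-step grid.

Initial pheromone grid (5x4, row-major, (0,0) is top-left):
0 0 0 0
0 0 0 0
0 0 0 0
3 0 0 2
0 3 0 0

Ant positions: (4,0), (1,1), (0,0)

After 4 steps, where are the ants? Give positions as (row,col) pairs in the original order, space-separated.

Step 1: ant0:(4,0)->N->(3,0) | ant1:(1,1)->N->(0,1) | ant2:(0,0)->E->(0,1)
  grid max=4 at (3,0)
Step 2: ant0:(3,0)->N->(2,0) | ant1:(0,1)->E->(0,2) | ant2:(0,1)->E->(0,2)
  grid max=3 at (0,2)
Step 3: ant0:(2,0)->S->(3,0) | ant1:(0,2)->W->(0,1) | ant2:(0,2)->W->(0,1)
  grid max=5 at (0,1)
Step 4: ant0:(3,0)->N->(2,0) | ant1:(0,1)->E->(0,2) | ant2:(0,1)->E->(0,2)
  grid max=5 at (0,2)

(2,0) (0,2) (0,2)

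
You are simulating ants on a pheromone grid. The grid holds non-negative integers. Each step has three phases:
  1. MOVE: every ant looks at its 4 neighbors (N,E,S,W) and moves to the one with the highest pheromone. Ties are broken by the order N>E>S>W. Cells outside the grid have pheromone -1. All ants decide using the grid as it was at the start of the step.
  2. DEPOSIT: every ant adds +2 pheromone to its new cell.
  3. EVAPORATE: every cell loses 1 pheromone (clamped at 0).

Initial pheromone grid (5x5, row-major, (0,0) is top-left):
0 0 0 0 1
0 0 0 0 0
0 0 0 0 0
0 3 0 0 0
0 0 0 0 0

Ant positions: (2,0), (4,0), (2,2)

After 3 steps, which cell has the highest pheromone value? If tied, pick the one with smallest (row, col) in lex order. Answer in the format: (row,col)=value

Answer: (3,1)=2

Derivation:
Step 1: ant0:(2,0)->N->(1,0) | ant1:(4,0)->N->(3,0) | ant2:(2,2)->N->(1,2)
  grid max=2 at (3,1)
Step 2: ant0:(1,0)->N->(0,0) | ant1:(3,0)->E->(3,1) | ant2:(1,2)->N->(0,2)
  grid max=3 at (3,1)
Step 3: ant0:(0,0)->E->(0,1) | ant1:(3,1)->N->(2,1) | ant2:(0,2)->E->(0,3)
  grid max=2 at (3,1)
Final grid:
  0 1 0 1 0
  0 0 0 0 0
  0 1 0 0 0
  0 2 0 0 0
  0 0 0 0 0
Max pheromone 2 at (3,1)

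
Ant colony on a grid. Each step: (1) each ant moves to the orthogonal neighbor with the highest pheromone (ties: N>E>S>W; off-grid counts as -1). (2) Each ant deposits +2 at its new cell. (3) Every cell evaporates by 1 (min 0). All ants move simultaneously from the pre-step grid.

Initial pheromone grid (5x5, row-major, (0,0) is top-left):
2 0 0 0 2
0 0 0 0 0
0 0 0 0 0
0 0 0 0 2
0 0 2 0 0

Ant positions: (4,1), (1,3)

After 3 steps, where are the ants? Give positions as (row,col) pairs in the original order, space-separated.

Step 1: ant0:(4,1)->E->(4,2) | ant1:(1,3)->N->(0,3)
  grid max=3 at (4,2)
Step 2: ant0:(4,2)->N->(3,2) | ant1:(0,3)->E->(0,4)
  grid max=2 at (0,4)
Step 3: ant0:(3,2)->S->(4,2) | ant1:(0,4)->S->(1,4)
  grid max=3 at (4,2)

(4,2) (1,4)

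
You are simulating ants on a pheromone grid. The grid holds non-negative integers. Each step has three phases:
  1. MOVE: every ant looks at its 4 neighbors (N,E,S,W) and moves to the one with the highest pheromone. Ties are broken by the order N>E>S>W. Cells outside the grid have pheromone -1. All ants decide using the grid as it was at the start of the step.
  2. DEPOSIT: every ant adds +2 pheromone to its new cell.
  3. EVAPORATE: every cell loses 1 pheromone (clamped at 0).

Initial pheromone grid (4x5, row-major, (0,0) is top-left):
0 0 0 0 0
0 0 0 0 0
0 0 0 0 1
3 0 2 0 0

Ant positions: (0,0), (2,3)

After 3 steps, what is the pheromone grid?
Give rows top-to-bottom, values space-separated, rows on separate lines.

After step 1: ants at (0,1),(2,4)
  0 1 0 0 0
  0 0 0 0 0
  0 0 0 0 2
  2 0 1 0 0
After step 2: ants at (0,2),(1,4)
  0 0 1 0 0
  0 0 0 0 1
  0 0 0 0 1
  1 0 0 0 0
After step 3: ants at (0,3),(2,4)
  0 0 0 1 0
  0 0 0 0 0
  0 0 0 0 2
  0 0 0 0 0

0 0 0 1 0
0 0 0 0 0
0 0 0 0 2
0 0 0 0 0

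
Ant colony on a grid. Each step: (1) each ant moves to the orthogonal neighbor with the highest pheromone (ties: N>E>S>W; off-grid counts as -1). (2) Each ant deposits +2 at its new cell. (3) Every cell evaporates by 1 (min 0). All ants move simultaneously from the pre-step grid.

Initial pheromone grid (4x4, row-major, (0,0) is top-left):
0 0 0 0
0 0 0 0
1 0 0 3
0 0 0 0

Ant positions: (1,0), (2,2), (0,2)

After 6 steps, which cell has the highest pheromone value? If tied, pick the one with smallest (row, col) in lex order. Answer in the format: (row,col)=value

Step 1: ant0:(1,0)->S->(2,0) | ant1:(2,2)->E->(2,3) | ant2:(0,2)->E->(0,3)
  grid max=4 at (2,3)
Step 2: ant0:(2,0)->N->(1,0) | ant1:(2,3)->N->(1,3) | ant2:(0,3)->S->(1,3)
  grid max=3 at (1,3)
Step 3: ant0:(1,0)->S->(2,0) | ant1:(1,3)->S->(2,3) | ant2:(1,3)->S->(2,3)
  grid max=6 at (2,3)
Step 4: ant0:(2,0)->N->(1,0) | ant1:(2,3)->N->(1,3) | ant2:(2,3)->N->(1,3)
  grid max=5 at (1,3)
Step 5: ant0:(1,0)->S->(2,0) | ant1:(1,3)->S->(2,3) | ant2:(1,3)->S->(2,3)
  grid max=8 at (2,3)
Step 6: ant0:(2,0)->N->(1,0) | ant1:(2,3)->N->(1,3) | ant2:(2,3)->N->(1,3)
  grid max=7 at (1,3)
Final grid:
  0 0 0 0
  1 0 0 7
  1 0 0 7
  0 0 0 0
Max pheromone 7 at (1,3)

Answer: (1,3)=7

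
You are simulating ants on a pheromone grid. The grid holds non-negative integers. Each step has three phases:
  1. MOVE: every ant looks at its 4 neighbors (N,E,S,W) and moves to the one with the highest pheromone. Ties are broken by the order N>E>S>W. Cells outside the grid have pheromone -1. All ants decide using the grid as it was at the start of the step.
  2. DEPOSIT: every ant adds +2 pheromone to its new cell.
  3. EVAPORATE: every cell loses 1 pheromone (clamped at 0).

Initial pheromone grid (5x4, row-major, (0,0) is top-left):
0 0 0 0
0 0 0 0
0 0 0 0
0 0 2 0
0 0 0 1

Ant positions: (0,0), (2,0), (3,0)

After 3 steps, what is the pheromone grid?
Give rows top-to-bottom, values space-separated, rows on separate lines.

After step 1: ants at (0,1),(1,0),(2,0)
  0 1 0 0
  1 0 0 0
  1 0 0 0
  0 0 1 0
  0 0 0 0
After step 2: ants at (0,2),(2,0),(1,0)
  0 0 1 0
  2 0 0 0
  2 0 0 0
  0 0 0 0
  0 0 0 0
After step 3: ants at (0,3),(1,0),(2,0)
  0 0 0 1
  3 0 0 0
  3 0 0 0
  0 0 0 0
  0 0 0 0

0 0 0 1
3 0 0 0
3 0 0 0
0 0 0 0
0 0 0 0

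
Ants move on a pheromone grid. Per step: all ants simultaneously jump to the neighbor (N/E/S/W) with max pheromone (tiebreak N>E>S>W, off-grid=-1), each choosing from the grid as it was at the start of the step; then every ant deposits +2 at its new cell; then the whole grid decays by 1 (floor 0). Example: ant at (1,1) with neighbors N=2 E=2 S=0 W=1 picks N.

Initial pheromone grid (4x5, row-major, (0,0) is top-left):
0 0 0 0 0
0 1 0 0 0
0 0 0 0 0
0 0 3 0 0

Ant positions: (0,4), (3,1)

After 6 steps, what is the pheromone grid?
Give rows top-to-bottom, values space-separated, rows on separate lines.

After step 1: ants at (1,4),(3,2)
  0 0 0 0 0
  0 0 0 0 1
  0 0 0 0 0
  0 0 4 0 0
After step 2: ants at (0,4),(2,2)
  0 0 0 0 1
  0 0 0 0 0
  0 0 1 0 0
  0 0 3 0 0
After step 3: ants at (1,4),(3,2)
  0 0 0 0 0
  0 0 0 0 1
  0 0 0 0 0
  0 0 4 0 0
After step 4: ants at (0,4),(2,2)
  0 0 0 0 1
  0 0 0 0 0
  0 0 1 0 0
  0 0 3 0 0
After step 5: ants at (1,4),(3,2)
  0 0 0 0 0
  0 0 0 0 1
  0 0 0 0 0
  0 0 4 0 0
After step 6: ants at (0,4),(2,2)
  0 0 0 0 1
  0 0 0 0 0
  0 0 1 0 0
  0 0 3 0 0

0 0 0 0 1
0 0 0 0 0
0 0 1 0 0
0 0 3 0 0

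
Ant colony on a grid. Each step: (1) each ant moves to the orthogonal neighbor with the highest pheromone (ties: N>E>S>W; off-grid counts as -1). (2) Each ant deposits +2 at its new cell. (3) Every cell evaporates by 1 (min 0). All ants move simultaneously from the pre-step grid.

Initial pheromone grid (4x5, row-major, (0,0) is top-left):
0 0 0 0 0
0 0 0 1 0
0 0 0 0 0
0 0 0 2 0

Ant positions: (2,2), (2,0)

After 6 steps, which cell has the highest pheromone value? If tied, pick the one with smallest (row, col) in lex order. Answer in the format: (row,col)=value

Step 1: ant0:(2,2)->N->(1,2) | ant1:(2,0)->N->(1,0)
  grid max=1 at (1,0)
Step 2: ant0:(1,2)->N->(0,2) | ant1:(1,0)->N->(0,0)
  grid max=1 at (0,0)
Step 3: ant0:(0,2)->E->(0,3) | ant1:(0,0)->E->(0,1)
  grid max=1 at (0,1)
Step 4: ant0:(0,3)->E->(0,4) | ant1:(0,1)->E->(0,2)
  grid max=1 at (0,2)
Step 5: ant0:(0,4)->S->(1,4) | ant1:(0,2)->E->(0,3)
  grid max=1 at (0,3)
Step 6: ant0:(1,4)->N->(0,4) | ant1:(0,3)->E->(0,4)
  grid max=3 at (0,4)
Final grid:
  0 0 0 0 3
  0 0 0 0 0
  0 0 0 0 0
  0 0 0 0 0
Max pheromone 3 at (0,4)

Answer: (0,4)=3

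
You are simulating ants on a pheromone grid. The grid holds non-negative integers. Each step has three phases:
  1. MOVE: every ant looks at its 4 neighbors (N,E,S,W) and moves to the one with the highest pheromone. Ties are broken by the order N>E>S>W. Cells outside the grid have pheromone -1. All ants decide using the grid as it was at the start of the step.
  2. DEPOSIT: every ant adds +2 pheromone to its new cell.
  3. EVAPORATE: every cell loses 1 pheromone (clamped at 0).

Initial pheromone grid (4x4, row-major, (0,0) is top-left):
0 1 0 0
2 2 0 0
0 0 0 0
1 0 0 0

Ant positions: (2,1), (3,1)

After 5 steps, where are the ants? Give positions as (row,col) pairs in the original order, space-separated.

Step 1: ant0:(2,1)->N->(1,1) | ant1:(3,1)->W->(3,0)
  grid max=3 at (1,1)
Step 2: ant0:(1,1)->W->(1,0) | ant1:(3,0)->N->(2,0)
  grid max=2 at (1,0)
Step 3: ant0:(1,0)->E->(1,1) | ant1:(2,0)->N->(1,0)
  grid max=3 at (1,0)
Step 4: ant0:(1,1)->W->(1,0) | ant1:(1,0)->E->(1,1)
  grid max=4 at (1,0)
Step 5: ant0:(1,0)->E->(1,1) | ant1:(1,1)->W->(1,0)
  grid max=5 at (1,0)

(1,1) (1,0)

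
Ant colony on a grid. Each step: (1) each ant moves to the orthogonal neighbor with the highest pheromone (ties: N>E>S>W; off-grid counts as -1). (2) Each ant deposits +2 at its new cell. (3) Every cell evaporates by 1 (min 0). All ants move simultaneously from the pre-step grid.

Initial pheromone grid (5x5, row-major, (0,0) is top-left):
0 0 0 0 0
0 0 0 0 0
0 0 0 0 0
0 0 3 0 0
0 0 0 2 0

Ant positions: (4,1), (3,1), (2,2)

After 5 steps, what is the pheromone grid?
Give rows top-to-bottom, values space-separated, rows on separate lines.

After step 1: ants at (3,1),(3,2),(3,2)
  0 0 0 0 0
  0 0 0 0 0
  0 0 0 0 0
  0 1 6 0 0
  0 0 0 1 0
After step 2: ants at (3,2),(3,1),(3,1)
  0 0 0 0 0
  0 0 0 0 0
  0 0 0 0 0
  0 4 7 0 0
  0 0 0 0 0
After step 3: ants at (3,1),(3,2),(3,2)
  0 0 0 0 0
  0 0 0 0 0
  0 0 0 0 0
  0 5 10 0 0
  0 0 0 0 0
After step 4: ants at (3,2),(3,1),(3,1)
  0 0 0 0 0
  0 0 0 0 0
  0 0 0 0 0
  0 8 11 0 0
  0 0 0 0 0
After step 5: ants at (3,1),(3,2),(3,2)
  0 0 0 0 0
  0 0 0 0 0
  0 0 0 0 0
  0 9 14 0 0
  0 0 0 0 0

0 0 0 0 0
0 0 0 0 0
0 0 0 0 0
0 9 14 0 0
0 0 0 0 0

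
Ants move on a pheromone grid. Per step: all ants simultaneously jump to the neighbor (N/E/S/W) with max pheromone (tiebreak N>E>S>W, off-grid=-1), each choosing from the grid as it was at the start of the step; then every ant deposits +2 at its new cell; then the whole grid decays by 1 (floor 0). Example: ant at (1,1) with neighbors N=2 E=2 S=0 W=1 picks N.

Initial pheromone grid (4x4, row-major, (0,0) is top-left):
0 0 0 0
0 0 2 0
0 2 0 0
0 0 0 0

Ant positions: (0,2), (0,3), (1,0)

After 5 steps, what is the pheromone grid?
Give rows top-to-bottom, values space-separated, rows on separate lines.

After step 1: ants at (1,2),(1,3),(0,0)
  1 0 0 0
  0 0 3 1
  0 1 0 0
  0 0 0 0
After step 2: ants at (1,3),(1,2),(0,1)
  0 1 0 0
  0 0 4 2
  0 0 0 0
  0 0 0 0
After step 3: ants at (1,2),(1,3),(0,2)
  0 0 1 0
  0 0 5 3
  0 0 0 0
  0 0 0 0
After step 4: ants at (1,3),(1,2),(1,2)
  0 0 0 0
  0 0 8 4
  0 0 0 0
  0 0 0 0
After step 5: ants at (1,2),(1,3),(1,3)
  0 0 0 0
  0 0 9 7
  0 0 0 0
  0 0 0 0

0 0 0 0
0 0 9 7
0 0 0 0
0 0 0 0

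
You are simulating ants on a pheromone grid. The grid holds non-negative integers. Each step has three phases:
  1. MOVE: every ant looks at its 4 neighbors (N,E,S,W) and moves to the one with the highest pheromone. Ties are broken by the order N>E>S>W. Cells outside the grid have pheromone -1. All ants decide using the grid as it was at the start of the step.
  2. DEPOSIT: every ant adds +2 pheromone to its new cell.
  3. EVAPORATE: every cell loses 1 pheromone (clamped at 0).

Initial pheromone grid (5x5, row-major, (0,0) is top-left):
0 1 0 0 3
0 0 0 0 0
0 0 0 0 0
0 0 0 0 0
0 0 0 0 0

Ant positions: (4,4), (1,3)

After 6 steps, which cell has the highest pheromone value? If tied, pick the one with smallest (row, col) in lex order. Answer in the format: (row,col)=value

Answer: (0,4)=7

Derivation:
Step 1: ant0:(4,4)->N->(3,4) | ant1:(1,3)->N->(0,3)
  grid max=2 at (0,4)
Step 2: ant0:(3,4)->N->(2,4) | ant1:(0,3)->E->(0,4)
  grid max=3 at (0,4)
Step 3: ant0:(2,4)->N->(1,4) | ant1:(0,4)->S->(1,4)
  grid max=3 at (1,4)
Step 4: ant0:(1,4)->N->(0,4) | ant1:(1,4)->N->(0,4)
  grid max=5 at (0,4)
Step 5: ant0:(0,4)->S->(1,4) | ant1:(0,4)->S->(1,4)
  grid max=5 at (1,4)
Step 6: ant0:(1,4)->N->(0,4) | ant1:(1,4)->N->(0,4)
  grid max=7 at (0,4)
Final grid:
  0 0 0 0 7
  0 0 0 0 4
  0 0 0 0 0
  0 0 0 0 0
  0 0 0 0 0
Max pheromone 7 at (0,4)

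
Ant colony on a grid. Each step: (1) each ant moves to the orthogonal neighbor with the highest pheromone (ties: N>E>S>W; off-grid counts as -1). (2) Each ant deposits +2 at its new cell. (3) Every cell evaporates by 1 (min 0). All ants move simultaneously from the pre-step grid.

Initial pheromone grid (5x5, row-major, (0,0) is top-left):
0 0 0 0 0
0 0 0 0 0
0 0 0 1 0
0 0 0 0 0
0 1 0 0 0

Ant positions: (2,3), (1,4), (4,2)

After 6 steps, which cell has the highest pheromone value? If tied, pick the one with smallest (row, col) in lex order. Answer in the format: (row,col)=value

Step 1: ant0:(2,3)->N->(1,3) | ant1:(1,4)->N->(0,4) | ant2:(4,2)->W->(4,1)
  grid max=2 at (4,1)
Step 2: ant0:(1,3)->N->(0,3) | ant1:(0,4)->S->(1,4) | ant2:(4,1)->N->(3,1)
  grid max=1 at (0,3)
Step 3: ant0:(0,3)->E->(0,4) | ant1:(1,4)->N->(0,4) | ant2:(3,1)->S->(4,1)
  grid max=3 at (0,4)
Step 4: ant0:(0,4)->S->(1,4) | ant1:(0,4)->S->(1,4) | ant2:(4,1)->N->(3,1)
  grid max=3 at (1,4)
Step 5: ant0:(1,4)->N->(0,4) | ant1:(1,4)->N->(0,4) | ant2:(3,1)->S->(4,1)
  grid max=5 at (0,4)
Step 6: ant0:(0,4)->S->(1,4) | ant1:(0,4)->S->(1,4) | ant2:(4,1)->N->(3,1)
  grid max=5 at (1,4)
Final grid:
  0 0 0 0 4
  0 0 0 0 5
  0 0 0 0 0
  0 1 0 0 0
  0 1 0 0 0
Max pheromone 5 at (1,4)

Answer: (1,4)=5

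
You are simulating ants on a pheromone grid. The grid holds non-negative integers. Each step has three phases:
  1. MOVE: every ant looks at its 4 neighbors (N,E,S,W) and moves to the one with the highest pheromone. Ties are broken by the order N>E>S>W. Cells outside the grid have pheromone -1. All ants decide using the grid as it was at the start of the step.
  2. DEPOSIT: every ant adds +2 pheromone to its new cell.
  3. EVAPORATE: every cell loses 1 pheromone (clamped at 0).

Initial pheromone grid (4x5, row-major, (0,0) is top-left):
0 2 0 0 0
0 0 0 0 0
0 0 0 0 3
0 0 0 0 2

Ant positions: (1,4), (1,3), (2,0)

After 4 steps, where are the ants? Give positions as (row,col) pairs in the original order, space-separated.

Step 1: ant0:(1,4)->S->(2,4) | ant1:(1,3)->N->(0,3) | ant2:(2,0)->N->(1,0)
  grid max=4 at (2,4)
Step 2: ant0:(2,4)->S->(3,4) | ant1:(0,3)->E->(0,4) | ant2:(1,0)->N->(0,0)
  grid max=3 at (2,4)
Step 3: ant0:(3,4)->N->(2,4) | ant1:(0,4)->S->(1,4) | ant2:(0,0)->E->(0,1)
  grid max=4 at (2,4)
Step 4: ant0:(2,4)->N->(1,4) | ant1:(1,4)->S->(2,4) | ant2:(0,1)->E->(0,2)
  grid max=5 at (2,4)

(1,4) (2,4) (0,2)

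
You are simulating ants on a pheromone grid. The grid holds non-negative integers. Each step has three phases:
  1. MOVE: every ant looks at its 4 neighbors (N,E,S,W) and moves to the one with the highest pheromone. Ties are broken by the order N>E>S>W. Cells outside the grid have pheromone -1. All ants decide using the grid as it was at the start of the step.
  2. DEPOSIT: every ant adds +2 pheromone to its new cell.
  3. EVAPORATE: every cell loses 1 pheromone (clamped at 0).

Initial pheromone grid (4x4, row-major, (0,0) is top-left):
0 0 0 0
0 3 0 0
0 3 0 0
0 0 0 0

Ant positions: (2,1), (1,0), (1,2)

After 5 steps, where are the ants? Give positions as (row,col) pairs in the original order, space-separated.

Step 1: ant0:(2,1)->N->(1,1) | ant1:(1,0)->E->(1,1) | ant2:(1,2)->W->(1,1)
  grid max=8 at (1,1)
Step 2: ant0:(1,1)->S->(2,1) | ant1:(1,1)->S->(2,1) | ant2:(1,1)->S->(2,1)
  grid max=7 at (1,1)
Step 3: ant0:(2,1)->N->(1,1) | ant1:(2,1)->N->(1,1) | ant2:(2,1)->N->(1,1)
  grid max=12 at (1,1)
Step 4: ant0:(1,1)->S->(2,1) | ant1:(1,1)->S->(2,1) | ant2:(1,1)->S->(2,1)
  grid max=11 at (1,1)
Step 5: ant0:(2,1)->N->(1,1) | ant1:(2,1)->N->(1,1) | ant2:(2,1)->N->(1,1)
  grid max=16 at (1,1)

(1,1) (1,1) (1,1)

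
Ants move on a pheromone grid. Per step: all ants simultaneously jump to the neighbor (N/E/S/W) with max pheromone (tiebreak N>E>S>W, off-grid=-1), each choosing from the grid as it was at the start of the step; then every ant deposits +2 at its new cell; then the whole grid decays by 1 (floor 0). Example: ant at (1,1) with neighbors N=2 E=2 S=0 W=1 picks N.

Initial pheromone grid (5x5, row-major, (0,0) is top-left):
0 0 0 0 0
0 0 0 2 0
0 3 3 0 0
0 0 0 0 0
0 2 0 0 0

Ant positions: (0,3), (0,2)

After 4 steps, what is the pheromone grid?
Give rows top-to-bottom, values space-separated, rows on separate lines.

After step 1: ants at (1,3),(0,3)
  0 0 0 1 0
  0 0 0 3 0
  0 2 2 0 0
  0 0 0 0 0
  0 1 0 0 0
After step 2: ants at (0,3),(1,3)
  0 0 0 2 0
  0 0 0 4 0
  0 1 1 0 0
  0 0 0 0 0
  0 0 0 0 0
After step 3: ants at (1,3),(0,3)
  0 0 0 3 0
  0 0 0 5 0
  0 0 0 0 0
  0 0 0 0 0
  0 0 0 0 0
After step 4: ants at (0,3),(1,3)
  0 0 0 4 0
  0 0 0 6 0
  0 0 0 0 0
  0 0 0 0 0
  0 0 0 0 0

0 0 0 4 0
0 0 0 6 0
0 0 0 0 0
0 0 0 0 0
0 0 0 0 0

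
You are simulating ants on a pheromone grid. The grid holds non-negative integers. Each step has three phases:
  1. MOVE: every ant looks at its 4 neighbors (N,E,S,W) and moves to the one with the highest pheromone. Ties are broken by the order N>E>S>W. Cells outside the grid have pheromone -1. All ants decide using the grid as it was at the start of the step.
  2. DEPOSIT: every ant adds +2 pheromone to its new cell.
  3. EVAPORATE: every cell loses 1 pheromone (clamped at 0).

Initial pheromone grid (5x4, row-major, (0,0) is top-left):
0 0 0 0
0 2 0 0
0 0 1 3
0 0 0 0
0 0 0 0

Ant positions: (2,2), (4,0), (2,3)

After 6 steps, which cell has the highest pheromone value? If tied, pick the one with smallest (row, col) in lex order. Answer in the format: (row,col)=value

Step 1: ant0:(2,2)->E->(2,3) | ant1:(4,0)->N->(3,0) | ant2:(2,3)->W->(2,2)
  grid max=4 at (2,3)
Step 2: ant0:(2,3)->W->(2,2) | ant1:(3,0)->N->(2,0) | ant2:(2,2)->E->(2,3)
  grid max=5 at (2,3)
Step 3: ant0:(2,2)->E->(2,3) | ant1:(2,0)->N->(1,0) | ant2:(2,3)->W->(2,2)
  grid max=6 at (2,3)
Step 4: ant0:(2,3)->W->(2,2) | ant1:(1,0)->N->(0,0) | ant2:(2,2)->E->(2,3)
  grid max=7 at (2,3)
Step 5: ant0:(2,2)->E->(2,3) | ant1:(0,0)->E->(0,1) | ant2:(2,3)->W->(2,2)
  grid max=8 at (2,3)
Step 6: ant0:(2,3)->W->(2,2) | ant1:(0,1)->E->(0,2) | ant2:(2,2)->E->(2,3)
  grid max=9 at (2,3)
Final grid:
  0 0 1 0
  0 0 0 0
  0 0 7 9
  0 0 0 0
  0 0 0 0
Max pheromone 9 at (2,3)

Answer: (2,3)=9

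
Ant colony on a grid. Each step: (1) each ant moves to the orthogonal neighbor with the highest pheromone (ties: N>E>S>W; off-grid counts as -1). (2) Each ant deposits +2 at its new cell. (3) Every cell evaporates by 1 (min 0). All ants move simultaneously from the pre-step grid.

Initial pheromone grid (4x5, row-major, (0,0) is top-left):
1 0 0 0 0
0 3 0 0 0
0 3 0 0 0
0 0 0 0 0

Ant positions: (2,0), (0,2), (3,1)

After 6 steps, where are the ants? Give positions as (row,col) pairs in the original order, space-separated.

Step 1: ant0:(2,0)->E->(2,1) | ant1:(0,2)->E->(0,3) | ant2:(3,1)->N->(2,1)
  grid max=6 at (2,1)
Step 2: ant0:(2,1)->N->(1,1) | ant1:(0,3)->E->(0,4) | ant2:(2,1)->N->(1,1)
  grid max=5 at (1,1)
Step 3: ant0:(1,1)->S->(2,1) | ant1:(0,4)->S->(1,4) | ant2:(1,1)->S->(2,1)
  grid max=8 at (2,1)
Step 4: ant0:(2,1)->N->(1,1) | ant1:(1,4)->N->(0,4) | ant2:(2,1)->N->(1,1)
  grid max=7 at (1,1)
Step 5: ant0:(1,1)->S->(2,1) | ant1:(0,4)->S->(1,4) | ant2:(1,1)->S->(2,1)
  grid max=10 at (2,1)
Step 6: ant0:(2,1)->N->(1,1) | ant1:(1,4)->N->(0,4) | ant2:(2,1)->N->(1,1)
  grid max=9 at (1,1)

(1,1) (0,4) (1,1)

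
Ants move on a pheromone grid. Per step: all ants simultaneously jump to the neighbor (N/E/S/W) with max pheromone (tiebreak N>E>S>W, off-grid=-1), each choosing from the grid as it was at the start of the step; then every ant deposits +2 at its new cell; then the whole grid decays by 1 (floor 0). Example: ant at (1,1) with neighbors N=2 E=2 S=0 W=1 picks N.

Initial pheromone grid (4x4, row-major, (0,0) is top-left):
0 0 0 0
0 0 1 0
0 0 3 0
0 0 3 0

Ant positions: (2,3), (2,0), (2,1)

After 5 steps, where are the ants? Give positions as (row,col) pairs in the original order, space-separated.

Step 1: ant0:(2,3)->W->(2,2) | ant1:(2,0)->N->(1,0) | ant2:(2,1)->E->(2,2)
  grid max=6 at (2,2)
Step 2: ant0:(2,2)->S->(3,2) | ant1:(1,0)->N->(0,0) | ant2:(2,2)->S->(3,2)
  grid max=5 at (2,2)
Step 3: ant0:(3,2)->N->(2,2) | ant1:(0,0)->E->(0,1) | ant2:(3,2)->N->(2,2)
  grid max=8 at (2,2)
Step 4: ant0:(2,2)->S->(3,2) | ant1:(0,1)->E->(0,2) | ant2:(2,2)->S->(3,2)
  grid max=7 at (2,2)
Step 5: ant0:(3,2)->N->(2,2) | ant1:(0,2)->E->(0,3) | ant2:(3,2)->N->(2,2)
  grid max=10 at (2,2)

(2,2) (0,3) (2,2)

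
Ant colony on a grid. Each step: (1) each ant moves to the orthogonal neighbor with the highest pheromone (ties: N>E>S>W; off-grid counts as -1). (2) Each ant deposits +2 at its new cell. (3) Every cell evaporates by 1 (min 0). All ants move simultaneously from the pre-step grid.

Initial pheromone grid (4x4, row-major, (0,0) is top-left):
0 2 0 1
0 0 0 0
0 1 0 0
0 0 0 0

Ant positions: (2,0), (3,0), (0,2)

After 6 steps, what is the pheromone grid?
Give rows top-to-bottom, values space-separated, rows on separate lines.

After step 1: ants at (2,1),(2,0),(0,1)
  0 3 0 0
  0 0 0 0
  1 2 0 0
  0 0 0 0
After step 2: ants at (2,0),(2,1),(0,2)
  0 2 1 0
  0 0 0 0
  2 3 0 0
  0 0 0 0
After step 3: ants at (2,1),(2,0),(0,1)
  0 3 0 0
  0 0 0 0
  3 4 0 0
  0 0 0 0
After step 4: ants at (2,0),(2,1),(0,2)
  0 2 1 0
  0 0 0 0
  4 5 0 0
  0 0 0 0
After step 5: ants at (2,1),(2,0),(0,1)
  0 3 0 0
  0 0 0 0
  5 6 0 0
  0 0 0 0
After step 6: ants at (2,0),(2,1),(0,2)
  0 2 1 0
  0 0 0 0
  6 7 0 0
  0 0 0 0

0 2 1 0
0 0 0 0
6 7 0 0
0 0 0 0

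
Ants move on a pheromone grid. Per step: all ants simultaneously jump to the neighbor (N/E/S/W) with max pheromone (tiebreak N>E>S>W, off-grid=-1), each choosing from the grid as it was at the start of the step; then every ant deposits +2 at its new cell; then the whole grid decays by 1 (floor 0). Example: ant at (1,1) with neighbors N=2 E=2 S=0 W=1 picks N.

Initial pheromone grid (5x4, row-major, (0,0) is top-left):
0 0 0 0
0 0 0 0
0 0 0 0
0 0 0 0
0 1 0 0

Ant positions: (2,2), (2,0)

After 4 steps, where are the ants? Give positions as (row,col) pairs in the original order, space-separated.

Step 1: ant0:(2,2)->N->(1,2) | ant1:(2,0)->N->(1,0)
  grid max=1 at (1,0)
Step 2: ant0:(1,2)->N->(0,2) | ant1:(1,0)->N->(0,0)
  grid max=1 at (0,0)
Step 3: ant0:(0,2)->E->(0,3) | ant1:(0,0)->E->(0,1)
  grid max=1 at (0,1)
Step 4: ant0:(0,3)->S->(1,3) | ant1:(0,1)->E->(0,2)
  grid max=1 at (0,2)

(1,3) (0,2)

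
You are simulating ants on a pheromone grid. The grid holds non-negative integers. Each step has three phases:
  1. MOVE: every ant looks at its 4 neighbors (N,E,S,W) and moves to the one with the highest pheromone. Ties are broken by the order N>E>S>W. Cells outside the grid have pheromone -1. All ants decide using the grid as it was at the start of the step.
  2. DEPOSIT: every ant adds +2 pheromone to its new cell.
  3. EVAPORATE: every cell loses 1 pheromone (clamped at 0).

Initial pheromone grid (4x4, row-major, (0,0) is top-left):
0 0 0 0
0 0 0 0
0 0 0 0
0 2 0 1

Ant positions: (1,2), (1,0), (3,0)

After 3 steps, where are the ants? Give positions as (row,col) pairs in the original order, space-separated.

Step 1: ant0:(1,2)->N->(0,2) | ant1:(1,0)->N->(0,0) | ant2:(3,0)->E->(3,1)
  grid max=3 at (3,1)
Step 2: ant0:(0,2)->E->(0,3) | ant1:(0,0)->E->(0,1) | ant2:(3,1)->N->(2,1)
  grid max=2 at (3,1)
Step 3: ant0:(0,3)->S->(1,3) | ant1:(0,1)->E->(0,2) | ant2:(2,1)->S->(3,1)
  grid max=3 at (3,1)

(1,3) (0,2) (3,1)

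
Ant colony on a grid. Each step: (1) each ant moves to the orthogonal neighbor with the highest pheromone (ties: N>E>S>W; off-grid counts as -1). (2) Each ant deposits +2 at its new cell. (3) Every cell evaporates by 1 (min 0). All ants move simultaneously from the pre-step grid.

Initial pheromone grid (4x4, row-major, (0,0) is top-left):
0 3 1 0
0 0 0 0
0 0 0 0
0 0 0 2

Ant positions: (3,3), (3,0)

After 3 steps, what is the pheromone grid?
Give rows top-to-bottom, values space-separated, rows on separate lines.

After step 1: ants at (2,3),(2,0)
  0 2 0 0
  0 0 0 0
  1 0 0 1
  0 0 0 1
After step 2: ants at (3,3),(1,0)
  0 1 0 0
  1 0 0 0
  0 0 0 0
  0 0 0 2
After step 3: ants at (2,3),(0,0)
  1 0 0 0
  0 0 0 0
  0 0 0 1
  0 0 0 1

1 0 0 0
0 0 0 0
0 0 0 1
0 0 0 1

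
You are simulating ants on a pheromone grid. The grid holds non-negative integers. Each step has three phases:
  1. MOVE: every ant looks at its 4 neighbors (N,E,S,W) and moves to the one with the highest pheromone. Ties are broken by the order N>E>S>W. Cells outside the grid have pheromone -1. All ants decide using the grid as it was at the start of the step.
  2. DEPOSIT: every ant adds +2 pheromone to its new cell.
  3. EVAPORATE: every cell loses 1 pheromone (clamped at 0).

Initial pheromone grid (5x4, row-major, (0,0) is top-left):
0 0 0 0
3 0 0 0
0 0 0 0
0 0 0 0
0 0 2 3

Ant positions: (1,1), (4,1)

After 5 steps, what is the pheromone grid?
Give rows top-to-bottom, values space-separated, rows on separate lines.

After step 1: ants at (1,0),(4,2)
  0 0 0 0
  4 0 0 0
  0 0 0 0
  0 0 0 0
  0 0 3 2
After step 2: ants at (0,0),(4,3)
  1 0 0 0
  3 0 0 0
  0 0 0 0
  0 0 0 0
  0 0 2 3
After step 3: ants at (1,0),(4,2)
  0 0 0 0
  4 0 0 0
  0 0 0 0
  0 0 0 0
  0 0 3 2
After step 4: ants at (0,0),(4,3)
  1 0 0 0
  3 0 0 0
  0 0 0 0
  0 0 0 0
  0 0 2 3
After step 5: ants at (1,0),(4,2)
  0 0 0 0
  4 0 0 0
  0 0 0 0
  0 0 0 0
  0 0 3 2

0 0 0 0
4 0 0 0
0 0 0 0
0 0 0 0
0 0 3 2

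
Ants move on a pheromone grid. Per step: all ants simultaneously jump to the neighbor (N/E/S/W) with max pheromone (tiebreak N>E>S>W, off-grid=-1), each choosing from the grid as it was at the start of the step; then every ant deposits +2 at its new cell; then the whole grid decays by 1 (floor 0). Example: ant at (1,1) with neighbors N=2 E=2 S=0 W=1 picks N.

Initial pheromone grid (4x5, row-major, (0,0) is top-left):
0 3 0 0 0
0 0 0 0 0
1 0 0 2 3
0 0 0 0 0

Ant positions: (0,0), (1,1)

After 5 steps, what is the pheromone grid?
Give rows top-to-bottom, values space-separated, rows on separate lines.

After step 1: ants at (0,1),(0,1)
  0 6 0 0 0
  0 0 0 0 0
  0 0 0 1 2
  0 0 0 0 0
After step 2: ants at (0,2),(0,2)
  0 5 3 0 0
  0 0 0 0 0
  0 0 0 0 1
  0 0 0 0 0
After step 3: ants at (0,1),(0,1)
  0 8 2 0 0
  0 0 0 0 0
  0 0 0 0 0
  0 0 0 0 0
After step 4: ants at (0,2),(0,2)
  0 7 5 0 0
  0 0 0 0 0
  0 0 0 0 0
  0 0 0 0 0
After step 5: ants at (0,1),(0,1)
  0 10 4 0 0
  0 0 0 0 0
  0 0 0 0 0
  0 0 0 0 0

0 10 4 0 0
0 0 0 0 0
0 0 0 0 0
0 0 0 0 0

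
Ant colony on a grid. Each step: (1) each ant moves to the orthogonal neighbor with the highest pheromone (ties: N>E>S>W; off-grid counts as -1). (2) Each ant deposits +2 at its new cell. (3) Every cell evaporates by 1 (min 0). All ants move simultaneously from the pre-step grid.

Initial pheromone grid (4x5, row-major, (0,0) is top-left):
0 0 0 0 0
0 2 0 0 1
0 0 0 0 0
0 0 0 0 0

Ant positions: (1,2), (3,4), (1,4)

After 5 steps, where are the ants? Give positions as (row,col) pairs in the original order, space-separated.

Step 1: ant0:(1,2)->W->(1,1) | ant1:(3,4)->N->(2,4) | ant2:(1,4)->N->(0,4)
  grid max=3 at (1,1)
Step 2: ant0:(1,1)->N->(0,1) | ant1:(2,4)->N->(1,4) | ant2:(0,4)->S->(1,4)
  grid max=3 at (1,4)
Step 3: ant0:(0,1)->S->(1,1) | ant1:(1,4)->N->(0,4) | ant2:(1,4)->N->(0,4)
  grid max=3 at (0,4)
Step 4: ant0:(1,1)->N->(0,1) | ant1:(0,4)->S->(1,4) | ant2:(0,4)->S->(1,4)
  grid max=5 at (1,4)
Step 5: ant0:(0,1)->S->(1,1) | ant1:(1,4)->N->(0,4) | ant2:(1,4)->N->(0,4)
  grid max=5 at (0,4)

(1,1) (0,4) (0,4)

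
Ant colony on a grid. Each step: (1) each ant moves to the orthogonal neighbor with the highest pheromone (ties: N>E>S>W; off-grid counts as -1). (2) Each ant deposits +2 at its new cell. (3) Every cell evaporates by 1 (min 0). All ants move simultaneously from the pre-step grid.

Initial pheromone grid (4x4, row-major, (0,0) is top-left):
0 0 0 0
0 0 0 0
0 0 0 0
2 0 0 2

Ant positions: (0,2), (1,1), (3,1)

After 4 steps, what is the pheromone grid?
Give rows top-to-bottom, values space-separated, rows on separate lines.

After step 1: ants at (0,3),(0,1),(3,0)
  0 1 0 1
  0 0 0 0
  0 0 0 0
  3 0 0 1
After step 2: ants at (1,3),(0,2),(2,0)
  0 0 1 0
  0 0 0 1
  1 0 0 0
  2 0 0 0
After step 3: ants at (0,3),(0,3),(3,0)
  0 0 0 3
  0 0 0 0
  0 0 0 0
  3 0 0 0
After step 4: ants at (1,3),(1,3),(2,0)
  0 0 0 2
  0 0 0 3
  1 0 0 0
  2 0 0 0

0 0 0 2
0 0 0 3
1 0 0 0
2 0 0 0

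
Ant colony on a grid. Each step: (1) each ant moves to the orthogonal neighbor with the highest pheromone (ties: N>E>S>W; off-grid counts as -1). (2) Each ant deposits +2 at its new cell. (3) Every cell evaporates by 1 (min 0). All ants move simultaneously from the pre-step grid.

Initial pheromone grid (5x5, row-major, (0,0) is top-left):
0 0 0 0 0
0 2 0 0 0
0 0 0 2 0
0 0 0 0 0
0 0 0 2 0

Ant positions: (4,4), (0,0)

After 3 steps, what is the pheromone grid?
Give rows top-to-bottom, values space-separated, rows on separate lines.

After step 1: ants at (4,3),(0,1)
  0 1 0 0 0
  0 1 0 0 0
  0 0 0 1 0
  0 0 0 0 0
  0 0 0 3 0
After step 2: ants at (3,3),(1,1)
  0 0 0 0 0
  0 2 0 0 0
  0 0 0 0 0
  0 0 0 1 0
  0 0 0 2 0
After step 3: ants at (4,3),(0,1)
  0 1 0 0 0
  0 1 0 0 0
  0 0 0 0 0
  0 0 0 0 0
  0 0 0 3 0

0 1 0 0 0
0 1 0 0 0
0 0 0 0 0
0 0 0 0 0
0 0 0 3 0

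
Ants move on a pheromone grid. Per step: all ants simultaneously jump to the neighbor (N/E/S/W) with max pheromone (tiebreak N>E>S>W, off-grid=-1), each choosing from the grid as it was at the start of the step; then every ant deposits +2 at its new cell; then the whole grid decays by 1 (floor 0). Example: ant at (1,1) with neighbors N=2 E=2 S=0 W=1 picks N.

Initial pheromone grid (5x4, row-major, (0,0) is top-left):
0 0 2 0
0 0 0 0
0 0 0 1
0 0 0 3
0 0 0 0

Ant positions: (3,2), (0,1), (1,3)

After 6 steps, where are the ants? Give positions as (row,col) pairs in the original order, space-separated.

Step 1: ant0:(3,2)->E->(3,3) | ant1:(0,1)->E->(0,2) | ant2:(1,3)->S->(2,3)
  grid max=4 at (3,3)
Step 2: ant0:(3,3)->N->(2,3) | ant1:(0,2)->E->(0,3) | ant2:(2,3)->S->(3,3)
  grid max=5 at (3,3)
Step 3: ant0:(2,3)->S->(3,3) | ant1:(0,3)->W->(0,2) | ant2:(3,3)->N->(2,3)
  grid max=6 at (3,3)
Step 4: ant0:(3,3)->N->(2,3) | ant1:(0,2)->E->(0,3) | ant2:(2,3)->S->(3,3)
  grid max=7 at (3,3)
Step 5: ant0:(2,3)->S->(3,3) | ant1:(0,3)->W->(0,2) | ant2:(3,3)->N->(2,3)
  grid max=8 at (3,3)
Step 6: ant0:(3,3)->N->(2,3) | ant1:(0,2)->E->(0,3) | ant2:(2,3)->S->(3,3)
  grid max=9 at (3,3)

(2,3) (0,3) (3,3)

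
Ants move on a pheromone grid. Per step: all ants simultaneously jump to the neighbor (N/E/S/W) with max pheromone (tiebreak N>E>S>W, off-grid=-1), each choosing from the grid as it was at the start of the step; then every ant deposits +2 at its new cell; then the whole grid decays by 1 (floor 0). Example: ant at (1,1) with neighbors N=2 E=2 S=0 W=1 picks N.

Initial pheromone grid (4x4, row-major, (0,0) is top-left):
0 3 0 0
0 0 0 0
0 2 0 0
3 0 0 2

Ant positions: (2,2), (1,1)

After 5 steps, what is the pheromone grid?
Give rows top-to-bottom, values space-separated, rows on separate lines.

After step 1: ants at (2,1),(0,1)
  0 4 0 0
  0 0 0 0
  0 3 0 0
  2 0 0 1
After step 2: ants at (1,1),(0,2)
  0 3 1 0
  0 1 0 0
  0 2 0 0
  1 0 0 0
After step 3: ants at (0,1),(0,1)
  0 6 0 0
  0 0 0 0
  0 1 0 0
  0 0 0 0
After step 4: ants at (0,2),(0,2)
  0 5 3 0
  0 0 0 0
  0 0 0 0
  0 0 0 0
After step 5: ants at (0,1),(0,1)
  0 8 2 0
  0 0 0 0
  0 0 0 0
  0 0 0 0

0 8 2 0
0 0 0 0
0 0 0 0
0 0 0 0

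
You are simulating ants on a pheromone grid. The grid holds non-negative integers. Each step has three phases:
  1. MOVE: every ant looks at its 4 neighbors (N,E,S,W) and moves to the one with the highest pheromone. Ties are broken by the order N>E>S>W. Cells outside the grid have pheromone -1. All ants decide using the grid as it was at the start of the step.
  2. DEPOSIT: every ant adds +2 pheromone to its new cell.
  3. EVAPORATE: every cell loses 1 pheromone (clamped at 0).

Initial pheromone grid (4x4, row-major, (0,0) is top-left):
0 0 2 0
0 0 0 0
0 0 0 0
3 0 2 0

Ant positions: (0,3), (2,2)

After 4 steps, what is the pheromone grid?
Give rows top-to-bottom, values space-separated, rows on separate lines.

After step 1: ants at (0,2),(3,2)
  0 0 3 0
  0 0 0 0
  0 0 0 0
  2 0 3 0
After step 2: ants at (0,3),(2,2)
  0 0 2 1
  0 0 0 0
  0 0 1 0
  1 0 2 0
After step 3: ants at (0,2),(3,2)
  0 0 3 0
  0 0 0 0
  0 0 0 0
  0 0 3 0
After step 4: ants at (0,3),(2,2)
  0 0 2 1
  0 0 0 0
  0 0 1 0
  0 0 2 0

0 0 2 1
0 0 0 0
0 0 1 0
0 0 2 0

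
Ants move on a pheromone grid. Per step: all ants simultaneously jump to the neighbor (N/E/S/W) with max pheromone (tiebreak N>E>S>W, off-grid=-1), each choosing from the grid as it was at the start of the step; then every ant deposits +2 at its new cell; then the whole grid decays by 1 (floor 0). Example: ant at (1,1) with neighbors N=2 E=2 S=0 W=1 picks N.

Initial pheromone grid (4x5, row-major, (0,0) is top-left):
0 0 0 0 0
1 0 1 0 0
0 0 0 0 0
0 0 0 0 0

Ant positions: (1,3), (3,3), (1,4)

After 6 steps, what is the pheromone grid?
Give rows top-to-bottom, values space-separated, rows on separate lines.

After step 1: ants at (1,2),(2,3),(0,4)
  0 0 0 0 1
  0 0 2 0 0
  0 0 0 1 0
  0 0 0 0 0
After step 2: ants at (0,2),(1,3),(1,4)
  0 0 1 0 0
  0 0 1 1 1
  0 0 0 0 0
  0 0 0 0 0
After step 3: ants at (1,2),(1,4),(1,3)
  0 0 0 0 0
  0 0 2 2 2
  0 0 0 0 0
  0 0 0 0 0
After step 4: ants at (1,3),(1,3),(1,4)
  0 0 0 0 0
  0 0 1 5 3
  0 0 0 0 0
  0 0 0 0 0
After step 5: ants at (1,4),(1,4),(1,3)
  0 0 0 0 0
  0 0 0 6 6
  0 0 0 0 0
  0 0 0 0 0
After step 6: ants at (1,3),(1,3),(1,4)
  0 0 0 0 0
  0 0 0 9 7
  0 0 0 0 0
  0 0 0 0 0

0 0 0 0 0
0 0 0 9 7
0 0 0 0 0
0 0 0 0 0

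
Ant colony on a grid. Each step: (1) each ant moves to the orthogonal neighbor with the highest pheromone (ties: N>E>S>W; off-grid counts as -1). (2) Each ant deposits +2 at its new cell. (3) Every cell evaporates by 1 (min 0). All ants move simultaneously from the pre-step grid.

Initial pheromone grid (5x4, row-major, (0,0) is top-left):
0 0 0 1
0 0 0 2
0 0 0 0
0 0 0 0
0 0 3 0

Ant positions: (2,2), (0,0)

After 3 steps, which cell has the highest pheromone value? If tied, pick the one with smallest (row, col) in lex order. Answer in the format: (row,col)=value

Answer: (0,3)=3

Derivation:
Step 1: ant0:(2,2)->N->(1,2) | ant1:(0,0)->E->(0,1)
  grid max=2 at (4,2)
Step 2: ant0:(1,2)->E->(1,3) | ant1:(0,1)->E->(0,2)
  grid max=2 at (1,3)
Step 3: ant0:(1,3)->N->(0,3) | ant1:(0,2)->E->(0,3)
  grid max=3 at (0,3)
Final grid:
  0 0 0 3
  0 0 0 1
  0 0 0 0
  0 0 0 0
  0 0 0 0
Max pheromone 3 at (0,3)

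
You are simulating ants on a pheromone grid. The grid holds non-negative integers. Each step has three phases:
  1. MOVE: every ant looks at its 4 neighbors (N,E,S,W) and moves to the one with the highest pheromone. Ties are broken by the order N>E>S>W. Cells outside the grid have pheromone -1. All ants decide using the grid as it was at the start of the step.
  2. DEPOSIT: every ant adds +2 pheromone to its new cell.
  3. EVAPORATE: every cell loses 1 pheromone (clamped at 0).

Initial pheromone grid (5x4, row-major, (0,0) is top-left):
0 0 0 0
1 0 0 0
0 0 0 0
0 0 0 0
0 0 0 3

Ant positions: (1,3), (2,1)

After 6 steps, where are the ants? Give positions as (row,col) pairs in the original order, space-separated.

Step 1: ant0:(1,3)->N->(0,3) | ant1:(2,1)->N->(1,1)
  grid max=2 at (4,3)
Step 2: ant0:(0,3)->S->(1,3) | ant1:(1,1)->N->(0,1)
  grid max=1 at (0,1)
Step 3: ant0:(1,3)->N->(0,3) | ant1:(0,1)->E->(0,2)
  grid max=1 at (0,2)
Step 4: ant0:(0,3)->W->(0,2) | ant1:(0,2)->E->(0,3)
  grid max=2 at (0,2)
Step 5: ant0:(0,2)->E->(0,3) | ant1:(0,3)->W->(0,2)
  grid max=3 at (0,2)
Step 6: ant0:(0,3)->W->(0,2) | ant1:(0,2)->E->(0,3)
  grid max=4 at (0,2)

(0,2) (0,3)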